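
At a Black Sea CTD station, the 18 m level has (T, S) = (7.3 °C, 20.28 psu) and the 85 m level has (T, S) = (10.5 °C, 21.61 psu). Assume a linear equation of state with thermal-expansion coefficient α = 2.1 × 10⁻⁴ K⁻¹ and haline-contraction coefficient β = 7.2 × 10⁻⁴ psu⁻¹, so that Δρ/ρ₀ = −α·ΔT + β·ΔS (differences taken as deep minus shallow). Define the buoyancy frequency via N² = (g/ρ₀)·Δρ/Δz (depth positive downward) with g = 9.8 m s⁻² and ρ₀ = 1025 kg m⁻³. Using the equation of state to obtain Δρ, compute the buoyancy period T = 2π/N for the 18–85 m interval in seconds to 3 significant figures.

ΔT = +3.2 K, ΔS = +1.33 psu (deep − shallow).
Δρ/ρ₀ = −αΔT + βΔS = -6.72 × 10⁻⁴ + 9.576 × 10⁻⁴ = 2.856 × 10⁻⁴, so Δρ ≈ 0.2927 kg m⁻³.
N² = (g/ρ₀)·Δρ/Δz = g·(Δρ/ρ₀)/Δz = 9.8 × 2.856 × 10⁻⁴ / 67 = 4.1774 × 10⁻⁵ s⁻².
N = √(4.1774 × 10⁻⁵) = 6.4633 × 10⁻³ rad s⁻¹ → T = 2π/N = 972.13 s ≈ 972 s.

972 s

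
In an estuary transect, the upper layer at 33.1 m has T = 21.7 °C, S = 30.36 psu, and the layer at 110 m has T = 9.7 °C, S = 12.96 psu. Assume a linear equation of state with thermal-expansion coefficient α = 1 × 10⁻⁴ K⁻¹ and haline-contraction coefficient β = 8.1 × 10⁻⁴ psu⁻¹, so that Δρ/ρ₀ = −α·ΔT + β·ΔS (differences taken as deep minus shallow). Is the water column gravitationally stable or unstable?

unstable

ΔT = 9.7 − 21.7 = -12.0 K and ΔS = 12.96 − 30.36 = -17.40 psu (deep − shallow).
−αΔT = 1.20 × 10⁻³; βΔS = -0.014094; sum Δρ/ρ₀ = -0.012894.
Δρ/ρ₀ < 0, so Δρ < 0: deeper water is lighter → statically unstable; the column would overturn.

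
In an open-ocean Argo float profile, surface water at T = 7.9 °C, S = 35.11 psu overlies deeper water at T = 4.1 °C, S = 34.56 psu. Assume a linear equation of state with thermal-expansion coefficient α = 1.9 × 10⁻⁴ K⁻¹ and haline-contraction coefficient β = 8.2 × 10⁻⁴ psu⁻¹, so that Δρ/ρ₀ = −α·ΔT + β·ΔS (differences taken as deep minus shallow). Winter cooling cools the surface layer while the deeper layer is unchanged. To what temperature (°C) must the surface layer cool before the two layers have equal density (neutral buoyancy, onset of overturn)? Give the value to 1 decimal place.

Neutral buoyancy requires Δρ = 0, i.e. −α(T_deep − T_surf′) + β(S_deep − S_surf) = 0.
T_surf′ = T_deep − (β/α)·ΔS = 4.1 − (8.2 × 10⁻⁴/1.9 × 10⁻⁴)·(-0.55) = 6.474 °C.
Cooling required: 7.9 − (6.474) = 1.426 °C.

6.5 °C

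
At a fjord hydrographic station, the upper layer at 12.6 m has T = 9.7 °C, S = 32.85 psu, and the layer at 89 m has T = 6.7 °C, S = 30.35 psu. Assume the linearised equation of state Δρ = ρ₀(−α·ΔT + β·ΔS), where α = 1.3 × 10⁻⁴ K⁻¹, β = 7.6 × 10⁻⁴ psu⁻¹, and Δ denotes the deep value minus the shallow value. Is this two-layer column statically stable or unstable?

unstable

ΔT = 6.7 − 9.7 = -3.0 K and ΔS = 30.35 − 32.85 = -2.50 psu (deep − shallow).
−αΔT = 3.90 × 10⁻⁴; βΔS = -1.90 × 10⁻³; sum Δρ/ρ₀ = -1.51 × 10⁻³.
Δρ/ρ₀ < 0, so Δρ < 0: deeper water is lighter → statically unstable; the column would overturn.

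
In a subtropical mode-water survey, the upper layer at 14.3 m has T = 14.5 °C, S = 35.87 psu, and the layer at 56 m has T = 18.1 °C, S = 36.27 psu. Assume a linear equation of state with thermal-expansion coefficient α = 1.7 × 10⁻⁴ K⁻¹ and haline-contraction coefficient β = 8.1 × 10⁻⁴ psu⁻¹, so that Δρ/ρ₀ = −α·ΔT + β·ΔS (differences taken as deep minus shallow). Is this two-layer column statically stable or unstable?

ΔT = 18.1 − 14.5 = +3.6 K and ΔS = 36.27 − 35.87 = +0.40 psu (deep − shallow).
−αΔT = -6.12 × 10⁻⁴; βΔS = 3.24 × 10⁻⁴; sum Δρ/ρ₀ = -2.88 × 10⁻⁴.
Δρ/ρ₀ < 0, so Δρ < 0: deeper water is lighter → statically unstable; the column would overturn.

unstable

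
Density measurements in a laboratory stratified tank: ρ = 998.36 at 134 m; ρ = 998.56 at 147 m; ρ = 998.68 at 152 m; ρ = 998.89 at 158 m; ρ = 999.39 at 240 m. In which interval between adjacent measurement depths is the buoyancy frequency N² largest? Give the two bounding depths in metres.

152–158 m

Compute the density gradient over each adjacent pair:
  134–147 m: Δρ/Δz = 0.20/13 = 0.015 kg m⁻⁴
  147–152 m: Δρ/Δz = 0.12/5 = 0.024 kg m⁻⁴
  152–158 m: Δρ/Δz = 0.21/6 = 0.035 kg m⁻⁴
  158–240 m: Δρ/Δz = 0.50/82 = 6.1 × 10⁻³ kg m⁻⁴
The largest gradient is in the 152–158 m interval — the pycnocline.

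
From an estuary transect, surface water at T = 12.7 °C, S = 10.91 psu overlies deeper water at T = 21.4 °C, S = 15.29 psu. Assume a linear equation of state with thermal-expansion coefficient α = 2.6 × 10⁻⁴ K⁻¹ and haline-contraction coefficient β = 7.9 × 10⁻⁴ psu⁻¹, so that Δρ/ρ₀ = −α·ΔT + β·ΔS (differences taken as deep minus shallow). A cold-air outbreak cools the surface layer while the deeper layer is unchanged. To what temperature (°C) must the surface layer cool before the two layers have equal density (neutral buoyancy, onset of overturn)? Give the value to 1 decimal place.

Neutral buoyancy requires Δρ = 0, i.e. −α(T_deep − T_surf′) + β(S_deep − S_surf) = 0.
T_surf′ = T_deep − (β/α)·ΔS = 21.4 − (7.9 × 10⁻⁴/2.6 × 10⁻⁴)·(+4.38) = 8.092 °C.
Cooling required: 12.7 − (8.092) = 4.608 °C.

8.1 °C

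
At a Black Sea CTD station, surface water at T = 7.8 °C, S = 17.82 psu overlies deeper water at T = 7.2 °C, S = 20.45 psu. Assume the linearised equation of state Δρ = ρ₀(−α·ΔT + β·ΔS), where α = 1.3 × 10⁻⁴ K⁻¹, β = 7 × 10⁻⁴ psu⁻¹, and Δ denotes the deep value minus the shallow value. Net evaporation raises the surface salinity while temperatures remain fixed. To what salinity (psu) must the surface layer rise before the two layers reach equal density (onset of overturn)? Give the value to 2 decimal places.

20.56 psu

Neutral buoyancy requires −α(T_deep − T_surf) + β(S_deep − S_surf′) = 0.
S_surf′ = S_deep − (α/β)·ΔT = 20.45 − (1.3 × 10⁻⁴/7 × 10⁻⁴)·(-0.6) = 20.5614 psu.
Increase required: 20.5614 − 17.82 = 2.7414 psu.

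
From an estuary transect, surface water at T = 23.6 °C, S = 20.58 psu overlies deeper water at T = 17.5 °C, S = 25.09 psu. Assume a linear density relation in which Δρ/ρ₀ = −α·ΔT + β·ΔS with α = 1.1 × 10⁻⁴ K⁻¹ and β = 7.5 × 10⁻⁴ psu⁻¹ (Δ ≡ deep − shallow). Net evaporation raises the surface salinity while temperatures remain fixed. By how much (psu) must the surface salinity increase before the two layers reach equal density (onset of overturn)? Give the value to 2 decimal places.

5.40 psu

Neutral buoyancy requires −α(T_deep − T_surf) + β(S_deep − S_surf′) = 0.
S_surf′ = S_deep − (α/β)·ΔT = 25.09 − (1.1 × 10⁻⁴/7.5 × 10⁻⁴)·(-6.1) = 25.9847 psu.
Increase required: 25.9847 − 20.58 = 5.4047 psu.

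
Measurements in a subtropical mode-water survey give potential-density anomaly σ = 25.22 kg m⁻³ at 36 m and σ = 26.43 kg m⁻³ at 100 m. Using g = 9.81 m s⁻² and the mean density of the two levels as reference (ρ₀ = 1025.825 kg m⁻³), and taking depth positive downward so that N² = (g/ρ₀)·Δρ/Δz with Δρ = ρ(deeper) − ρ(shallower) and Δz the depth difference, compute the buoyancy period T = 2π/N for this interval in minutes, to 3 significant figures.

Δρ = 1026.43 − 1025.22 = 1.21 kg m⁻³ over Δz = 100 − 36 = 64 m.
N² = (9.81/1025.825) × (1.21/64) = 1.8080 × 10⁻⁴ s⁻².
N = √(1.8080 × 10⁻⁴) = 0.013446 rad s⁻¹, so T = 2π/N = 467.29 s = 7.7882 min ≈ 7.79 min.

7.79 min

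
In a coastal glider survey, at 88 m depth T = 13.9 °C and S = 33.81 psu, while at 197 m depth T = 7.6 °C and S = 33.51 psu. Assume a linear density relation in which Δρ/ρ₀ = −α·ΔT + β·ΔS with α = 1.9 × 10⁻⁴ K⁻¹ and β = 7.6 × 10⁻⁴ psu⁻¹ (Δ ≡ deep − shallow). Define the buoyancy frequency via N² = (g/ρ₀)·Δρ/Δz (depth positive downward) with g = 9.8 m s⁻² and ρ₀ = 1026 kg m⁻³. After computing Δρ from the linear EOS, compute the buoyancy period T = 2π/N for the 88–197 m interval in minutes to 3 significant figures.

11.2 min

ΔT = -6.3 K, ΔS = -0.30 psu (deep − shallow).
Δρ/ρ₀ = −αΔT + βΔS = 1.197 × 10⁻³ − 2.28 × 10⁻⁴ = 9.69 × 10⁻⁴, so Δρ ≈ 0.9942 kg m⁻³.
N² = (g/ρ₀)·Δρ/Δz = g·(Δρ/ρ₀)/Δz = 9.8 × 9.69 × 10⁻⁴ / 109 = 8.7121 × 10⁻⁵ s⁻².
N = √(8.7121 × 10⁻⁵) = 9.3339 × 10⁻³ rad s⁻¹ → T = 2π/N = 673.16 s = 11.219 min ≈ 11.2 min.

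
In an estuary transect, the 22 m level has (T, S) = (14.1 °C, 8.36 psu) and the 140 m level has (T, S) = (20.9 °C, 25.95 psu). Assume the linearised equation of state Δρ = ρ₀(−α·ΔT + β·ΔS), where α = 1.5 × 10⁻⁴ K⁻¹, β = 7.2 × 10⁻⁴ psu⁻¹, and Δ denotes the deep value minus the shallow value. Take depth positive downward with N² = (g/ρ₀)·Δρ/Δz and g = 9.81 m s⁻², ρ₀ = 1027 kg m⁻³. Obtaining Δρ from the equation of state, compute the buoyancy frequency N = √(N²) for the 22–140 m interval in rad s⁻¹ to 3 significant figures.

0.0311 rad s⁻¹

ΔT = +6.8 K, ΔS = +17.59 psu (deep − shallow).
Δρ/ρ₀ = −αΔT + βΔS = -1.02 × 10⁻³ + 0.0126648 = 0.0116448, so Δρ ≈ 11.96 kg m⁻³.
N² = (g/ρ₀)·Δρ/Δz = g·(Δρ/ρ₀)/Δz = 9.81 × 0.0116448 / 118 = 9.6810 × 10⁻⁴ s⁻².
N = √(9.6810 × 10⁻⁴) = 0.031114 rad s⁻¹ ≈ 0.0311 rad s⁻¹.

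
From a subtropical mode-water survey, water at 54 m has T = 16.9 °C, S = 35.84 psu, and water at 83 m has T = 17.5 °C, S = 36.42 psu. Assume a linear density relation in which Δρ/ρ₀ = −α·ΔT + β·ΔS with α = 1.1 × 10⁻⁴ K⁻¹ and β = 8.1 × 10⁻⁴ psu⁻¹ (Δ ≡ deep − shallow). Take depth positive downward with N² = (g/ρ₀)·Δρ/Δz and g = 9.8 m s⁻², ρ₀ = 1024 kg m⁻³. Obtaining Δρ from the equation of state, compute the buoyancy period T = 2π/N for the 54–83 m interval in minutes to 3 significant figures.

ΔT = +0.6 K, ΔS = +0.58 psu (deep − shallow).
Δρ/ρ₀ = −αΔT + βΔS = -6.60 × 10⁻⁵ + 4.698 × 10⁻⁴ = 4.038 × 10⁻⁴, so Δρ ≈ 0.4135 kg m⁻³.
N² = (g/ρ₀)·Δρ/Δz = g·(Δρ/ρ₀)/Δz = 9.8 × 4.038 × 10⁻⁴ / 29 = 1.3646 × 10⁻⁴ s⁻².
N = √(1.3646 × 10⁻⁴) = 0.011682 rad s⁻¹ → T = 2π/N = 537.85 s = 8.9642 min ≈ 8.96 min.

8.96 min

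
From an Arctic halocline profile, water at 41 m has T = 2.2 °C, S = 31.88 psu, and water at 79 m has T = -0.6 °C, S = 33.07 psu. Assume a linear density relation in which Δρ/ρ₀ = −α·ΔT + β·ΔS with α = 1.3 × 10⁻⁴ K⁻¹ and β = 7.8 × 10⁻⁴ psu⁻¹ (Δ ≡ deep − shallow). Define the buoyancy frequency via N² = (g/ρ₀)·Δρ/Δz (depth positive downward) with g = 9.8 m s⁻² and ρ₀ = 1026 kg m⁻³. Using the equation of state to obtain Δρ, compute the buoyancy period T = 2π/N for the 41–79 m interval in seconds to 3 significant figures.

344 s

ΔT = -2.8 K, ΔS = +1.19 psu (deep − shallow).
Δρ/ρ₀ = −αΔT + βΔS = 3.64 × 10⁻⁴ + 9.282 × 10⁻⁴ = 1.2922 × 10⁻³, so Δρ ≈ 1.326 kg m⁻³.
N² = (g/ρ₀)·Δρ/Δz = g·(Δρ/ρ₀)/Δz = 9.8 × 1.2922 × 10⁻³ / 38 = 3.3325 × 10⁻⁴ s⁻².
N = √(3.3325 × 10⁻⁴) = 0.018255 rad s⁻¹ → T = 2π/N = 344.19 s ≈ 344 s.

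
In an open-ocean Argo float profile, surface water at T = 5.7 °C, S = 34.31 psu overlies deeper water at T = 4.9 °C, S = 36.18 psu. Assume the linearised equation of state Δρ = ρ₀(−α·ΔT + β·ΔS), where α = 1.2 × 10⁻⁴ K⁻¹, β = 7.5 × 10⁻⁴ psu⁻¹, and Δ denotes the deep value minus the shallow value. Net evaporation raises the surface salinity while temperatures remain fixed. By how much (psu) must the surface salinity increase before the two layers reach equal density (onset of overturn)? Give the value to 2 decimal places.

2.00 psu

Neutral buoyancy requires −α(T_deep − T_surf) + β(S_deep − S_surf′) = 0.
S_surf′ = S_deep − (α/β)·ΔT = 36.18 − (1.2 × 10⁻⁴/7.5 × 10⁻⁴)·(-0.8) = 36.3080 psu.
Increase required: 36.3080 − 34.31 = 1.9980 psu.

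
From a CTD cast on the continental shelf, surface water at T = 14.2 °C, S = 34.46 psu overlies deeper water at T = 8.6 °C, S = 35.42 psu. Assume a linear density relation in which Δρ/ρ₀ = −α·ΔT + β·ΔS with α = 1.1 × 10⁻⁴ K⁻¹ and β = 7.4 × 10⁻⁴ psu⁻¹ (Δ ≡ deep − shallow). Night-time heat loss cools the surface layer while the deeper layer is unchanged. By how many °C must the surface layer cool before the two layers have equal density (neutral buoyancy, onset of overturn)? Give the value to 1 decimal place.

Neutral buoyancy requires Δρ = 0, i.e. −α(T_deep − T_surf′) + β(S_deep − S_surf) = 0.
T_surf′ = T_deep − (β/α)·ΔS = 8.6 − (7.4 × 10⁻⁴/1.1 × 10⁻⁴)·(+0.96) = 2.142 °C.
Cooling required: 14.2 − (2.142) = 12.058 °C.

12.1 °C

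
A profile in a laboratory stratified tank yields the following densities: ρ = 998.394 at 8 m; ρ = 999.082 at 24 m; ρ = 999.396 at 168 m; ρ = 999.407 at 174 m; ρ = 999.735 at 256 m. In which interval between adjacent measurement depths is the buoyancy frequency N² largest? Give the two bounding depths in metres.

8–24 m

Compute the density gradient over each adjacent pair:
  8–24 m: Δρ/Δz = 0.688/16 = 0.043 kg m⁻⁴
  24–168 m: Δρ/Δz = 0.314/144 = 2.2 × 10⁻³ kg m⁻⁴
  168–174 m: Δρ/Δz = 0.011/6 = 1.8 × 10⁻³ kg m⁻⁴
  174–256 m: Δρ/Δz = 0.328/82 = 4.0 × 10⁻³ kg m⁻⁴
The largest gradient is in the 8–24 m interval — the pycnocline.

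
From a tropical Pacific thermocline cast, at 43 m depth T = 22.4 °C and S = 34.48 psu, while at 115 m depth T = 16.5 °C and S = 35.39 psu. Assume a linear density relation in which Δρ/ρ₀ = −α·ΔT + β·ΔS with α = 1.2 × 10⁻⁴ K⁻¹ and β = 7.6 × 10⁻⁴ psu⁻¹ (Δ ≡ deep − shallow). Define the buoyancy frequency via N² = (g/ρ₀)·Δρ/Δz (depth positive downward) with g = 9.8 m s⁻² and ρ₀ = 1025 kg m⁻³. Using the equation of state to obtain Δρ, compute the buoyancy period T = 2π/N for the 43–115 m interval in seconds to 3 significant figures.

ΔT = -5.9 K, ΔS = +0.91 psu (deep − shallow).
Δρ/ρ₀ = −αΔT + βΔS = 7.08 × 10⁻⁴ + 6.916 × 10⁻⁴ = 1.3996 × 10⁻³, so Δρ ≈ 1.435 kg m⁻³.
N² = (g/ρ₀)·Δρ/Δz = g·(Δρ/ρ₀)/Δz = 9.8 × 1.3996 × 10⁻³ / 72 = 1.9050 × 10⁻⁴ s⁻².
N = √(1.9050 × 10⁻⁴) = 0.013802 rad s⁻¹ → T = 2π/N = 455.24 s ≈ 455 s.

455 s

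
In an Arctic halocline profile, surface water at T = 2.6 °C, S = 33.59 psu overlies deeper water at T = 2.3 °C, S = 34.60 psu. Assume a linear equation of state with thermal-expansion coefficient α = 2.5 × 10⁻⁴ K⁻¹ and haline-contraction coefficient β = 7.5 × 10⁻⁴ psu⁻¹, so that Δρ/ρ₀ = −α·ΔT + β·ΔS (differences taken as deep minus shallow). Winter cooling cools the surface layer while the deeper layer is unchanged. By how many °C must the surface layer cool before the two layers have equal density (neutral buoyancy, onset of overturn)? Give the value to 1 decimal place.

3.3 °C

Neutral buoyancy requires Δρ = 0, i.e. −α(T_deep − T_surf′) + β(S_deep − S_surf) = 0.
T_surf′ = T_deep − (β/α)·ΔS = 2.3 − (7.5 × 10⁻⁴/2.5 × 10⁻⁴)·(+1.01) = -0.730 °C.
Cooling required: 2.6 − (-0.730) = 3.330 °C.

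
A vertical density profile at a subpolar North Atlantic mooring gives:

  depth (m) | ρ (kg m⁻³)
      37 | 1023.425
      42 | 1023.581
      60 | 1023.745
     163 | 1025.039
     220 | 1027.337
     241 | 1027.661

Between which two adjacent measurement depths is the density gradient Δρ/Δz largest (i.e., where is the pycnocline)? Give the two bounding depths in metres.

Compute the density gradient over each adjacent pair:
  37–42 m: Δρ/Δz = 0.156/5 = 0.031 kg m⁻⁴
  42–60 m: Δρ/Δz = 0.164/18 = 9.1 × 10⁻³ kg m⁻⁴
  60–163 m: Δρ/Δz = 1.294/103 = 0.013 kg m⁻⁴
  163–220 m: Δρ/Δz = 2.298/57 = 0.040 kg m⁻⁴
  220–241 m: Δρ/Δz = 0.324/21 = 0.015 kg m⁻⁴
The largest gradient is in the 163–220 m interval — the pycnocline.

163–220 m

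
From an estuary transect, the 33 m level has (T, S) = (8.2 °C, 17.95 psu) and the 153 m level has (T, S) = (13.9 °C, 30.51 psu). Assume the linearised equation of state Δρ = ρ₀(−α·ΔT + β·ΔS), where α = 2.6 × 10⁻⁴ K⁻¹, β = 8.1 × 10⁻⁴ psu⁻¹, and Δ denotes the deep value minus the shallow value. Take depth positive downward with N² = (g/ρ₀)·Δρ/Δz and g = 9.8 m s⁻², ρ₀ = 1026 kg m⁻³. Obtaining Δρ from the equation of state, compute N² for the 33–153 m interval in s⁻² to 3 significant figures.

7.10 × 10⁻⁴ s⁻²

ΔT = +5.7 K, ΔS = +12.56 psu (deep − shallow).
Δρ/ρ₀ = −αΔT + βΔS = -1.482 × 10⁻³ + 0.0101736 = 8.6916 × 10⁻³, so Δρ ≈ 8.918 kg m⁻³.
N² = (g/ρ₀)·Δρ/Δz = g·(Δρ/ρ₀)/Δz = 9.8 × 8.6916 × 10⁻³ / 120 = 7.0981 × 10⁻⁴ s⁻² ≈ 7.10 × 10⁻⁴ s⁻².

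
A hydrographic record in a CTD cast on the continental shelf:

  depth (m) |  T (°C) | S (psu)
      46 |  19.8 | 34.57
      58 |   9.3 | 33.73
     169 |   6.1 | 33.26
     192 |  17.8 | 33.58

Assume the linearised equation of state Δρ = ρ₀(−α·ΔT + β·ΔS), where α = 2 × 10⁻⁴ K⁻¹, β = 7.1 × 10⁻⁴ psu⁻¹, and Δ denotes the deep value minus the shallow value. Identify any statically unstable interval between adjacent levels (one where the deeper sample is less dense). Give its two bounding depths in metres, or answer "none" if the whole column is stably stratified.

Evaluate Δρ/ρ₀ = −αΔT + βΔS across each adjacent pair:
  46–58 m: −αΔT+βΔS = −(2 × 10⁻⁴)(-10.5)+(7.1 × 10⁻⁴)(-0.84) = 1.5 × 10⁻³ → stable
  58–169 m: −αΔT+βΔS = −(2 × 10⁻⁴)(-3.2)+(7.1 × 10⁻⁴)(-0.47) = 3.1 × 10⁻⁴ → stable
  169–192 m: −αΔT+βΔS = −(2 × 10⁻⁴)(+11.7)+(7.1 × 10⁻⁴)(+0.32) = -2.1 × 10⁻³ → UNSTABLE
The 169–192 m interval has Δρ < 0: lighter water underlies denser water.

169–192 m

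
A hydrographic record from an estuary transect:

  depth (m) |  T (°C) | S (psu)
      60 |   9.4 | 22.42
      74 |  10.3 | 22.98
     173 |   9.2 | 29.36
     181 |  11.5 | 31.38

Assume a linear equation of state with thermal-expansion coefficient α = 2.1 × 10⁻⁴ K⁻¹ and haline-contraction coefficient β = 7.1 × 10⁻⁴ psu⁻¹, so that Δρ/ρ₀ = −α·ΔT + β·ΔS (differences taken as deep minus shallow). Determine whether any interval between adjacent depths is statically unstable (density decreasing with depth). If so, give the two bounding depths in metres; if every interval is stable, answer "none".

none

Evaluate Δρ/ρ₀ = −αΔT + βΔS across each adjacent pair:
  60–74 m: −αΔT+βΔS = −(2.1 × 10⁻⁴)(+0.9)+(7.1 × 10⁻⁴)(+0.56) = 2.1 × 10⁻⁴ → stable
  74–173 m: −αΔT+βΔS = −(2.1 × 10⁻⁴)(-1.1)+(7.1 × 10⁻⁴)(+6.38) = 4.8 × 10⁻³ → stable
  173–181 m: −αΔT+βΔS = −(2.1 × 10⁻⁴)(+2.3)+(7.1 × 10⁻⁴)(+2.02) = 9.5 × 10⁻⁴ → stable
Every interval has Δρ > 0: the column is stably stratified throughout.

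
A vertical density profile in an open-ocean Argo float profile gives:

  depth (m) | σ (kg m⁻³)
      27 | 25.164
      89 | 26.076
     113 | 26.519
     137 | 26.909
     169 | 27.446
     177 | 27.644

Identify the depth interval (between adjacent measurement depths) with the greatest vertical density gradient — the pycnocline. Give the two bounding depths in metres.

169–177 m

Compute the density gradient over each adjacent pair:
  27–89 m: Δρ/Δz = 0.912/62 = 0.015 kg m⁻⁴
  89–113 m: Δρ/Δz = 0.443/24 = 0.018 kg m⁻⁴
  113–137 m: Δρ/Δz = 0.390/24 = 0.016 kg m⁻⁴
  137–169 m: Δρ/Δz = 0.537/32 = 0.017 kg m⁻⁴
  169–177 m: Δρ/Δz = 0.198/8 = 0.025 kg m⁻⁴
The largest gradient is in the 169–177 m interval — the pycnocline.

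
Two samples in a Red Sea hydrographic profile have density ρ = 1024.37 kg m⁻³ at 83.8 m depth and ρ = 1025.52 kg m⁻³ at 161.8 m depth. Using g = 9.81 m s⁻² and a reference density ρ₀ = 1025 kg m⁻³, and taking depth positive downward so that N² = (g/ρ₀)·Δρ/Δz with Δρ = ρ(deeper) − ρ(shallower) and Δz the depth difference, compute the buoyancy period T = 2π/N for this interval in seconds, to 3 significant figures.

529 s

Δρ = 1025.52 − 1024.37 = 1.15 kg m⁻³ over Δz = 161.8 − 83.8 = 78 m.
N² = (9.81/1025) × (1.15/78) = 1.4111 × 10⁻⁴ s⁻².
N = √(1.4111 × 10⁻⁴) = 0.011879 rad s⁻¹, so T = 2π/N = 528.93 s ≈ 529 s.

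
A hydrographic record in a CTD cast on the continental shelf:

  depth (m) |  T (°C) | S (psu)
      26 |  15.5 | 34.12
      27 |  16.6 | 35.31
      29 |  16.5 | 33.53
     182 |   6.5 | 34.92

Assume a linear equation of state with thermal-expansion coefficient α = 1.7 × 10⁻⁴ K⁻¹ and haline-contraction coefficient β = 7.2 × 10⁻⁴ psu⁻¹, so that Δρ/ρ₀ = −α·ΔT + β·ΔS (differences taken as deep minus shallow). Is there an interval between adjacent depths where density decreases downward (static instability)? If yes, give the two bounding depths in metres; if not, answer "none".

27–29 m

Evaluate Δρ/ρ₀ = −αΔT + βΔS across each adjacent pair:
  26–27 m: −αΔT+βΔS = −(1.7 × 10⁻⁴)(+1.1)+(7.2 × 10⁻⁴)(+1.19) = 6.7 × 10⁻⁴ → stable
  27–29 m: −αΔT+βΔS = −(1.7 × 10⁻⁴)(-0.1)+(7.2 × 10⁻⁴)(-1.78) = -1.3 × 10⁻³ → UNSTABLE
  29–182 m: −αΔT+βΔS = −(1.7 × 10⁻⁴)(-10.0)+(7.2 × 10⁻⁴)(+1.39) = 2.7 × 10⁻³ → stable
The 27–29 m interval has Δρ < 0: lighter water underlies denser water.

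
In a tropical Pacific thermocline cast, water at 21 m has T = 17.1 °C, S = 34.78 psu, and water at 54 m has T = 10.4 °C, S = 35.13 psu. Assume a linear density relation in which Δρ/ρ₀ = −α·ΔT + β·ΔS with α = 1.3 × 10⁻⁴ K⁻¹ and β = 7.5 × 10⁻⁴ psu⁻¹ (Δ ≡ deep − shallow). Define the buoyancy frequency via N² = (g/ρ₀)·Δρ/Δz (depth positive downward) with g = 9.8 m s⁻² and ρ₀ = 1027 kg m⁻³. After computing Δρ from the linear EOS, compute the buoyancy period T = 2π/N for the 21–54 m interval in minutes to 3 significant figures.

ΔT = -6.7 K, ΔS = +0.35 psu (deep − shallow).
Δρ/ρ₀ = −αΔT + βΔS = 8.71 × 10⁻⁴ + 2.625 × 10⁻⁴ = 1.1335 × 10⁻³, so Δρ ≈ 1.164 kg m⁻³.
N² = (g/ρ₀)·Δρ/Δz = g·(Δρ/ρ₀)/Δz = 9.8 × 1.1335 × 10⁻³ / 33 = 3.3662 × 10⁻⁴ s⁻².
N = √(3.3662 × 10⁻⁴) = 0.018347 rad s⁻¹ → T = 2π/N = 342.46 s = 5.7077 min ≈ 5.71 min.

5.71 min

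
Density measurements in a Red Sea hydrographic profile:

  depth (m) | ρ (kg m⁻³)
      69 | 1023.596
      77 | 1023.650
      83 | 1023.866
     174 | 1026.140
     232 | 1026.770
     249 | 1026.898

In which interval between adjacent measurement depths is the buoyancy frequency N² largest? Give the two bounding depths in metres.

77–83 m

Compute the density gradient over each adjacent pair:
  69–77 m: Δρ/Δz = 0.054/8 = 6.7 × 10⁻³ kg m⁻⁴
  77–83 m: Δρ/Δz = 0.216/6 = 0.036 kg m⁻⁴
  83–174 m: Δρ/Δz = 2.274/91 = 0.025 kg m⁻⁴
  174–232 m: Δρ/Δz = 0.630/58 = 0.011 kg m⁻⁴
  232–249 m: Δρ/Δz = 0.128/17 = 7.5 × 10⁻³ kg m⁻⁴
The largest gradient is in the 77–83 m interval — the pycnocline.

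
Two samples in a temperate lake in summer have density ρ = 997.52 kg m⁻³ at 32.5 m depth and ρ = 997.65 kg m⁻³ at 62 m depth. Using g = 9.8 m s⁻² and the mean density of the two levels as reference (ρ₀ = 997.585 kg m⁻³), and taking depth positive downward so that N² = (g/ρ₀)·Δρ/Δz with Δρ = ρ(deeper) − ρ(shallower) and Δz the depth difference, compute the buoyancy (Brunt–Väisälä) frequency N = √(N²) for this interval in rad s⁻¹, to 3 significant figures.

Δρ = 997.65 − 997.52 = 0.13 kg m⁻³ over Δz = 62 − 32.5 = 29.5 m.
N² = (9.8/997.585) × (0.13/29.5) = 4.3291 × 10⁻⁵ s⁻².
N = √(4.3291 × 10⁻⁵) = 6.5796 × 10⁻³ rad s⁻¹ ≈ 6.58 × 10⁻³ rad s⁻¹.

6.58 × 10⁻³ rad s⁻¹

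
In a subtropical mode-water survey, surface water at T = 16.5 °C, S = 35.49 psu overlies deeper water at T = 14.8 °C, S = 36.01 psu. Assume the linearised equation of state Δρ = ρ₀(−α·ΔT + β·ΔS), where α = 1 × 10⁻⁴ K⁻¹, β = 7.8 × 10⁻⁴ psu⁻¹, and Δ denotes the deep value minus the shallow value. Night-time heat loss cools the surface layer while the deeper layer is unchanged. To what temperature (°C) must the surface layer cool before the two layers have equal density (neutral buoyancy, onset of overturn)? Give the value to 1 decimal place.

10.7 °C

Neutral buoyancy requires Δρ = 0, i.e. −α(T_deep − T_surf′) + β(S_deep − S_surf) = 0.
T_surf′ = T_deep − (β/α)·ΔS = 14.8 − (7.8 × 10⁻⁴/1 × 10⁻⁴)·(+0.52) = 10.744 °C.
Cooling required: 16.5 − (10.744) = 5.756 °C.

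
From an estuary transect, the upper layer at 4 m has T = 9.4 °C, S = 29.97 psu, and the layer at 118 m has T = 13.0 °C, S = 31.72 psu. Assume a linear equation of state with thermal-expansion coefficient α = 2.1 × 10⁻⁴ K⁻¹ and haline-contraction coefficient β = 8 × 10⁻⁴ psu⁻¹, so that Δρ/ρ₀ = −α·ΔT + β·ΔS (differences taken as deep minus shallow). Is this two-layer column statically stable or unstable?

stable

ΔT = 13.0 − 9.4 = +3.6 K and ΔS = 31.72 − 29.97 = +1.75 psu (deep − shallow).
−αΔT = -7.56 × 10⁻⁴; βΔS = 1.40 × 10⁻³; sum Δρ/ρ₀ = 6.44 × 10⁻⁴.
Δρ/ρ₀ > 0, so Δρ > 0: deeper water is denser → statically stable.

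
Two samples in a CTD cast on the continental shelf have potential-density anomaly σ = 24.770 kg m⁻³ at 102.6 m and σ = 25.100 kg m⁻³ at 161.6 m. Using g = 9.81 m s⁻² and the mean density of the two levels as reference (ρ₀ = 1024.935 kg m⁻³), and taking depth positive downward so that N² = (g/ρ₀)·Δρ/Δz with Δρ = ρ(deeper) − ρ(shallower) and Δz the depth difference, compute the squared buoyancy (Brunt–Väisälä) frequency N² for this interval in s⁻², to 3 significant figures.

5.35 × 10⁻⁵ s⁻²

Δρ = 1025.100 − 1024.770 = 0.330 kg m⁻³ over Δz = 161.6 − 102.6 = 59 m.
N² = (9.81/1024.935) × (0.330/59) = 5.3535 × 10⁻⁵ s⁻² ≈ 5.35 × 10⁻⁵ s⁻².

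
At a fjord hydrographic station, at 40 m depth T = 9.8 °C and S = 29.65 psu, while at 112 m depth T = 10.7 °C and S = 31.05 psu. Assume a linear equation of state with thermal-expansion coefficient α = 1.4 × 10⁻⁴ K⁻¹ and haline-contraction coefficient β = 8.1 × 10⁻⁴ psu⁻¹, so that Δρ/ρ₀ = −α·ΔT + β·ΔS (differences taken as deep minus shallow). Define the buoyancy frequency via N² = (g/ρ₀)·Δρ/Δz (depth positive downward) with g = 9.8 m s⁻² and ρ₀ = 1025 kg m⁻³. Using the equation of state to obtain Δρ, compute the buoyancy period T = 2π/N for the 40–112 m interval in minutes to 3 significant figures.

ΔT = +0.9 K, ΔS = +1.40 psu (deep − shallow).
Δρ/ρ₀ = −αΔT + βΔS = -1.26 × 10⁻⁴ + 1.134 × 10⁻³ = 1.008 × 10⁻³, so Δρ ≈ 1.033 kg m⁻³.
N² = (g/ρ₀)·Δρ/Δz = g·(Δρ/ρ₀)/Δz = 9.8 × 1.008 × 10⁻³ / 72 = 1.3720 × 10⁻⁴ s⁻².
N = √(1.3720 × 10⁻⁴) = 0.011713 rad s⁻¹ → T = 2π/N = 536.43 s = 8.9405 min ≈ 8.94 min.

8.94 min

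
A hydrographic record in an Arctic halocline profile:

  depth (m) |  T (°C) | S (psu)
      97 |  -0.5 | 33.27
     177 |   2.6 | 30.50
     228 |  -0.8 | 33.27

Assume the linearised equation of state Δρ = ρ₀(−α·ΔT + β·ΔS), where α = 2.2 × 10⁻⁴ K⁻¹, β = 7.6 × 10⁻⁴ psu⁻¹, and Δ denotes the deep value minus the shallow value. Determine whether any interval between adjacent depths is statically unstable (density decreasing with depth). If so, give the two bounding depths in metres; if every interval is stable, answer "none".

Evaluate Δρ/ρ₀ = −αΔT + βΔS across each adjacent pair:
  97–177 m: −αΔT+βΔS = −(2.2 × 10⁻⁴)(+3.1)+(7.6 × 10⁻⁴)(-2.77) = -2.8 × 10⁻³ → UNSTABLE
  177–228 m: −αΔT+βΔS = −(2.2 × 10⁻⁴)(-3.4)+(7.6 × 10⁻⁴)(+2.77) = 2.9 × 10⁻³ → stable
The 97–177 m interval has Δρ < 0: lighter water underlies denser water.

97–177 m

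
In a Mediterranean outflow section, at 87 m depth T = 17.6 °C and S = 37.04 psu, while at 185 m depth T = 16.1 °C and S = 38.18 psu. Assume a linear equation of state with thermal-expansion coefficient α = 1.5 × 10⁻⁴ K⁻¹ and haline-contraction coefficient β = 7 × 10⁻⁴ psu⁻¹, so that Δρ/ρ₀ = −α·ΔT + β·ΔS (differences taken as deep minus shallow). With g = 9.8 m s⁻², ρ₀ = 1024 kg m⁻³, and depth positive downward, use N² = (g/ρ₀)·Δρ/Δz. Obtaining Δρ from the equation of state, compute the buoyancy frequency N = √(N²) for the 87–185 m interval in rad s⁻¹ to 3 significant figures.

ΔT = -1.5 K, ΔS = +1.14 psu (deep − shallow).
Δρ/ρ₀ = −αΔT + βΔS = 2.25 × 10⁻⁴ + 7.98 × 10⁻⁴ = 1.023 × 10⁻³, so Δρ ≈ 1.048 kg m⁻³.
N² = (g/ρ₀)·Δρ/Δz = g·(Δρ/ρ₀)/Δz = 9.8 × 1.023 × 10⁻³ / 98 = 1.0230 × 10⁻⁴ s⁻².
N = √(1.0230 × 10⁻⁴) = 0.010114 rad s⁻¹ ≈ 0.0101 rad s⁻¹.

0.0101 rad s⁻¹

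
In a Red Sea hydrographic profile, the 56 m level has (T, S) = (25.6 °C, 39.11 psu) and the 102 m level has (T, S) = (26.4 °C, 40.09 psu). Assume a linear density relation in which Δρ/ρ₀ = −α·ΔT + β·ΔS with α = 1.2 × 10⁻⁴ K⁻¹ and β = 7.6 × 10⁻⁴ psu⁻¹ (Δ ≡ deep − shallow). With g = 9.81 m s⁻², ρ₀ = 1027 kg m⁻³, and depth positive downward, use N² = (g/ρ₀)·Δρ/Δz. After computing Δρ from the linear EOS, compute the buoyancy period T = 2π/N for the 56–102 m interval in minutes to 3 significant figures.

8.90 min

ΔT = +0.8 K, ΔS = +0.98 psu (deep − shallow).
Δρ/ρ₀ = −αΔT + βΔS = -9.60 × 10⁻⁵ + 7.448 × 10⁻⁴ = 6.488 × 10⁻⁴, so Δρ ≈ 0.6663 kg m⁻³.
N² = (g/ρ₀)·Δρ/Δz = g·(Δρ/ρ₀)/Δz = 9.81 × 6.488 × 10⁻⁴ / 46 = 1.3836 × 10⁻⁴ s⁻².
N = √(1.3836 × 10⁻⁴) = 0.011763 rad s⁻¹ → T = 2π/N = 534.15 s = 8.9025 min ≈ 8.90 min.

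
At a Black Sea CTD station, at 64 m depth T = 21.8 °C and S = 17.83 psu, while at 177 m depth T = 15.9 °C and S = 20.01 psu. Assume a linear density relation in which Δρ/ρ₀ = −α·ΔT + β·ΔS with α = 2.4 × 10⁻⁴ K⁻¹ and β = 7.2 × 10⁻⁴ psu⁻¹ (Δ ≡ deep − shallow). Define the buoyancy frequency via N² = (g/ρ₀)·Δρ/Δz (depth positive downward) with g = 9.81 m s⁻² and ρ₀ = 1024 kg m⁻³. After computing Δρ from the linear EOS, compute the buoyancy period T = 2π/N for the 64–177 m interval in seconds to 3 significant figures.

ΔT = -5.9 K, ΔS = +2.18 psu (deep − shallow).
Δρ/ρ₀ = −αΔT + βΔS = 1.416 × 10⁻³ + 1.5696 × 10⁻³ = 2.9856 × 10⁻³, so Δρ ≈ 3.057 kg m⁻³.
N² = (g/ρ₀)·Δρ/Δz = g·(Δρ/ρ₀)/Δz = 9.81 × 2.9856 × 10⁻³ / 113 = 2.5919 × 10⁻⁴ s⁻².
N = √(2.5919 × 10⁻⁴) = 0.016099 rad s⁻¹ → T = 2π/N = 390.28 s ≈ 390 s.

390 s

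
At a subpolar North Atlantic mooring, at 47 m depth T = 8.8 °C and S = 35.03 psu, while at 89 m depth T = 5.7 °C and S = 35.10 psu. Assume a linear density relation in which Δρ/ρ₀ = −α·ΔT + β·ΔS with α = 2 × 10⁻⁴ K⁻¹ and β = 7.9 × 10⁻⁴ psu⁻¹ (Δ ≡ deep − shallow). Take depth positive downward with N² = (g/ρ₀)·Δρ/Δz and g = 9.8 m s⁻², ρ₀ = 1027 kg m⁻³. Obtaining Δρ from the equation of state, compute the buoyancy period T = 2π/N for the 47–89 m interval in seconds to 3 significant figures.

ΔT = -3.1 K, ΔS = +0.07 psu (deep − shallow).
Δρ/ρ₀ = −αΔT + βΔS = 6.20 × 10⁻⁴ + 5.53 × 10⁻⁵ = 6.753 × 10⁻⁴, so Δρ ≈ 0.6935 kg m⁻³.
N² = (g/ρ₀)·Δρ/Δz = g·(Δρ/ρ₀)/Δz = 9.8 × 6.753 × 10⁻⁴ / 42 = 1.5757 × 10⁻⁴ s⁻².
N = √(1.5757 × 10⁻⁴) = 0.012553 rad s⁻¹ → T = 2π/N = 500.53 s ≈ 501 s.

501 s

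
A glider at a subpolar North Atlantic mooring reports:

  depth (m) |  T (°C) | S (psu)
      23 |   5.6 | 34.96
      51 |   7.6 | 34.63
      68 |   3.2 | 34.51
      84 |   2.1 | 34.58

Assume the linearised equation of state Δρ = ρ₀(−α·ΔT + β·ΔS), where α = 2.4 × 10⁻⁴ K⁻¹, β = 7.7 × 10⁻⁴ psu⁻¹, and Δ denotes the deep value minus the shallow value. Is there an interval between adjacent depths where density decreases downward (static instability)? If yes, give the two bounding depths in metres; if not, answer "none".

Evaluate Δρ/ρ₀ = −αΔT + βΔS across each adjacent pair:
  23–51 m: −αΔT+βΔS = −(2.4 × 10⁻⁴)(+2.0)+(7.7 × 10⁻⁴)(-0.33) = -7.3 × 10⁻⁴ → UNSTABLE
  51–68 m: −αΔT+βΔS = −(2.4 × 10⁻⁴)(-4.4)+(7.7 × 10⁻⁴)(-0.12) = 9.6 × 10⁻⁴ → stable
  68–84 m: −αΔT+βΔS = −(2.4 × 10⁻⁴)(-1.1)+(7.7 × 10⁻⁴)(+0.07) = 3.2 × 10⁻⁴ → stable
The 23–51 m interval has Δρ < 0: lighter water underlies denser water.

23–51 m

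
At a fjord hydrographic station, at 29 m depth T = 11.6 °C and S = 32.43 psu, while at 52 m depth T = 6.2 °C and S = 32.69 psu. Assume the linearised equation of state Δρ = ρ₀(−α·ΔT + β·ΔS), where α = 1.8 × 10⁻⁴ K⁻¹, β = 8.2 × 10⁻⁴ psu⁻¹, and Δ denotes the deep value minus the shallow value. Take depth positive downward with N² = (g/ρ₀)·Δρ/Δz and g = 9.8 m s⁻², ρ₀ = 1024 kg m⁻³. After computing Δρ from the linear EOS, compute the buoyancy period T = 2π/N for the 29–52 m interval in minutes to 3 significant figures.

4.66 min

ΔT = -5.4 K, ΔS = +0.26 psu (deep − shallow).
Δρ/ρ₀ = −αΔT + βΔS = 9.72 × 10⁻⁴ + 2.132 × 10⁻⁴ = 1.1852 × 10⁻³, so Δρ ≈ 1.214 kg m⁻³.
N² = (g/ρ₀)·Δρ/Δz = g·(Δρ/ρ₀)/Δz = 9.8 × 1.1852 × 10⁻³ / 23 = 5.0500 × 10⁻⁴ s⁻².
N = √(5.0500 × 10⁻⁴) = 0.022472 rad s⁻¹ → T = 2π/N = 279.60 s = 4.6600 min ≈ 4.66 min.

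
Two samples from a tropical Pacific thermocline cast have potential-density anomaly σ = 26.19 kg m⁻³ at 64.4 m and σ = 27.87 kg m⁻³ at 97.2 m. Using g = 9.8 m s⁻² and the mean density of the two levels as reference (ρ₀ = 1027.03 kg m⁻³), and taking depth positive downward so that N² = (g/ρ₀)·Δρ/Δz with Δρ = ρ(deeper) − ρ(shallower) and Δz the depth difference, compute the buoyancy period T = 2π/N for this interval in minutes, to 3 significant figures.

4.74 min

Δρ = 1027.87 − 1026.19 = 1.68 kg m⁻³ over Δz = 97.2 − 64.4 = 32.8 m.
N² = (9.8/1027.03) × (1.68/32.8) = 4.8874 × 10⁻⁴ s⁻².
N = √(4.8874 × 10⁻⁴) = 0.022107 rad s⁻¹, so T = 2π/N = 284.22 s = 4.7370 min ≈ 4.74 min.
N² > 0, so the interval is statically stable.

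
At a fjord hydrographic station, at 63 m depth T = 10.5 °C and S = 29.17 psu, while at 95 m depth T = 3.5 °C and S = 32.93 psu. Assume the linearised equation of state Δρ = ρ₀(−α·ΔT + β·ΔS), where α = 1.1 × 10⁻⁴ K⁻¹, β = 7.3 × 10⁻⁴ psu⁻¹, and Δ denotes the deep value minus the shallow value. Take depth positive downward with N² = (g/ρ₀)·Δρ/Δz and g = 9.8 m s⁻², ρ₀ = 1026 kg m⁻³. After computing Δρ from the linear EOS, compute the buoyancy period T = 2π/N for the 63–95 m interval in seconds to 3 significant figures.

192 s

ΔT = -7.0 K, ΔS = +3.76 psu (deep − shallow).
Δρ/ρ₀ = −αΔT + βΔS = 7.70 × 10⁻⁴ + 2.7448 × 10⁻³ = 3.5148 × 10⁻³, so Δρ ≈ 3.606 kg m⁻³.
N² = (g/ρ₀)·Δρ/Δz = g·(Δρ/ρ₀)/Δz = 9.8 × 3.5148 × 10⁻³ / 32 = 1.0764 × 10⁻³ s⁻².
N = √(1.0764 × 10⁻³) = 0.032809 rad s⁻¹ → T = 2π/N = 191.51 s ≈ 192 s.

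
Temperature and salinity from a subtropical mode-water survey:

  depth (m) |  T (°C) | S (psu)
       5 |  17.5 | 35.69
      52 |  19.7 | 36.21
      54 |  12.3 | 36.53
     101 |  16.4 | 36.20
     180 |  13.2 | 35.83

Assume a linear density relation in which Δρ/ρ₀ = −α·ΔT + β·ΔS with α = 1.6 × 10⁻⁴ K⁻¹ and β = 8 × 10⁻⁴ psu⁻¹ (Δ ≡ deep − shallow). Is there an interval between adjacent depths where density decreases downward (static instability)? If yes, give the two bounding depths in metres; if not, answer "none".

54–101 m

Evaluate Δρ/ρ₀ = −αΔT + βΔS across each adjacent pair:
  5–52 m: −αΔT+βΔS = −(1.6 × 10⁻⁴)(+2.2)+(8 × 10⁻⁴)(+0.52) = 6.4 × 10⁻⁵ → stable
  52–54 m: −αΔT+βΔS = −(1.6 × 10⁻⁴)(-7.4)+(8 × 10⁻⁴)(+0.32) = 1.4 × 10⁻³ → stable
  54–101 m: −αΔT+βΔS = −(1.6 × 10⁻⁴)(+4.1)+(8 × 10⁻⁴)(-0.33) = -9.2 × 10⁻⁴ → UNSTABLE
  101–180 m: −αΔT+βΔS = −(1.6 × 10⁻⁴)(-3.2)+(8 × 10⁻⁴)(-0.37) = 2.2 × 10⁻⁴ → stable
The 54–101 m interval has Δρ < 0: lighter water underlies denser water.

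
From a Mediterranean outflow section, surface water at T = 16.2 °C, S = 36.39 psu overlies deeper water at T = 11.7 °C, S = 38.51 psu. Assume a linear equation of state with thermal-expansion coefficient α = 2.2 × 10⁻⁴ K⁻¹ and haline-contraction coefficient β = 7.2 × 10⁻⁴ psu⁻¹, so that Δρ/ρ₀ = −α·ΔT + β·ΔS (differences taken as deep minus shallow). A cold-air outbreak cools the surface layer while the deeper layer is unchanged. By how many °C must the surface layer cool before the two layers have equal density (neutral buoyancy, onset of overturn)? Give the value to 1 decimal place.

Neutral buoyancy requires Δρ = 0, i.e. −α(T_deep − T_surf′) + β(S_deep − S_surf) = 0.
T_surf′ = T_deep − (β/α)·ΔS = 11.7 − (7.2 × 10⁻⁴/2.2 × 10⁻⁴)·(+2.12) = 4.762 °C.
Cooling required: 16.2 − (4.762) = 11.438 °C.

11.4 °C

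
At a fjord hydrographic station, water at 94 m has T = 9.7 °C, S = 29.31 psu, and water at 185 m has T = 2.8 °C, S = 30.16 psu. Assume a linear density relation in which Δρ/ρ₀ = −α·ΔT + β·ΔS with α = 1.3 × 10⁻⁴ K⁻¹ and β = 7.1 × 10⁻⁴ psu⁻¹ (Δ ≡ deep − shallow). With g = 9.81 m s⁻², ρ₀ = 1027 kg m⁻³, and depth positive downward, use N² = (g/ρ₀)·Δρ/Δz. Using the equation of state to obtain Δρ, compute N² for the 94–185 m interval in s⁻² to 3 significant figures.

ΔT = -6.9 K, ΔS = +0.85 psu (deep − shallow).
Δρ/ρ₀ = −αΔT + βΔS = 8.97 × 10⁻⁴ + 6.035 × 10⁻⁴ = 1.5005 × 10⁻³, so Δρ ≈ 1.541 kg m⁻³.
N² = (g/ρ₀)·Δρ/Δz = g·(Δρ/ρ₀)/Δz = 9.81 × 1.5005 × 10⁻³ / 91 = 1.6176 × 10⁻⁴ s⁻² ≈ 1.62 × 10⁻⁴ s⁻².

1.62 × 10⁻⁴ s⁻²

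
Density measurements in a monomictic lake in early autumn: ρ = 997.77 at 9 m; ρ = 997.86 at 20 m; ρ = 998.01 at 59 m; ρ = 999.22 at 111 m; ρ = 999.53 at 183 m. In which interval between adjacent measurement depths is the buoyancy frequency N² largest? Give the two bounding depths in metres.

59–111 m

Compute the density gradient over each adjacent pair:
  9–20 m: Δρ/Δz = 0.09/11 = 8.2 × 10⁻³ kg m⁻⁴
  20–59 m: Δρ/Δz = 0.15/39 = 3.8 × 10⁻³ kg m⁻⁴
  59–111 m: Δρ/Δz = 1.21/52 = 0.023 kg m⁻⁴
  111–183 m: Δρ/Δz = 0.31/72 = 4.3 × 10⁻³ kg m⁻⁴
The largest gradient is in the 59–111 m interval — the pycnocline.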